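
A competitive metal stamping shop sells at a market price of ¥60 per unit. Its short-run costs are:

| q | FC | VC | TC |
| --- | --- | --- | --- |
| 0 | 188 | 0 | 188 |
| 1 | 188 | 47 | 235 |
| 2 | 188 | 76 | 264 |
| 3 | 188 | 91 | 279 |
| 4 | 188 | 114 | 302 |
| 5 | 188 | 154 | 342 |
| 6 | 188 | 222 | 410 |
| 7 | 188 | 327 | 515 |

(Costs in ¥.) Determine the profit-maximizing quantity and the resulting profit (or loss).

q = 5; profit = -¥42

Compute π = P·q − TC at each output: q=0: -188; q=1: -175; q=2: -144; q=3: -99; q=4: -62; q=5: -42; q=6: -50; q=7: -95.
Profit is maximized at q = 5. AVC there is 154/5 = ¥30.80 ≤ P, so producing beats shutting down (which would give -¥188).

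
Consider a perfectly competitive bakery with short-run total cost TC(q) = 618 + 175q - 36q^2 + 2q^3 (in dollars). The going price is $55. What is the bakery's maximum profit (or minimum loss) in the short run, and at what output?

Profit = -$218 at q = 10

AVC = 175 - 36q + 2q^2; min AVC = $13 at q = 9. Since P = $55 ≥ min AVC, the firm produces.
With MC = 175 - 72q + 6q^2, P = MC on the upward-sloping part at q* = 10.
TR = 55·10 = 550. TC = 618 + 150 = 768. Profit = 550 − 768 = -$218.
Shutting down would mean losing the fixed cost of $618, so operating at a loss of $218 is better by $400.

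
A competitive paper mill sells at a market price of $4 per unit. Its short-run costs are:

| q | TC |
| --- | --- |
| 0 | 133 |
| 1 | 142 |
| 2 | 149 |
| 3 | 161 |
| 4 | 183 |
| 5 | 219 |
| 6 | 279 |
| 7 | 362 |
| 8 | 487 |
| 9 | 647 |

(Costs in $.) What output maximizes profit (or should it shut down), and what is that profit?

Profit at each row (π = 4q − TC): q=0: -133; q=1: -138; q=2: -141; q=3: -149; q=4: -167; q=5: -199; q=6: -255; q=7: -334; q=8: -455; q=9: -611.
Profit is highest at q = 0. Equivalently, the lowest AVC in the table is 16/2 ≈ $8 at q = 2, and P = $4 falls below it — price never covers variable cost, so the firm shuts down and loses only its fixed cost.

q = 0 (shut down); profit = -$133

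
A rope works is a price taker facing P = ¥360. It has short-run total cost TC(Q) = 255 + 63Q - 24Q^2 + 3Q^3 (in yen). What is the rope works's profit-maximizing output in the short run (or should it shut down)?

Produce at Q = 9

Strip out fixed cost: VC = 63Q - 24Q^2 + 3Q^3. Then AVC = 63 - 24Q + 3Q^2 and MC = 63 - 48Q + 9Q^2.
The AVC parabola has its vertex at Q = 24/6 = 4, where AVC = 63 - 24·4 + 3·4^2 = ¥15.
Since P = ¥360 ≥ min AVC = ¥15, price covers variable cost and the firm should produce.
P = MC gives -297 - 48Q + 9Q^2 = 0, with roots -11/3 and 9. Take the larger (rising MC): Q* = 9.
Check: AVC at Q = 9 is ¥90 ≤ P, so revenue covers variable cost.
Profit = P·Q − TC = 360·9 − 1065 = ¥2175.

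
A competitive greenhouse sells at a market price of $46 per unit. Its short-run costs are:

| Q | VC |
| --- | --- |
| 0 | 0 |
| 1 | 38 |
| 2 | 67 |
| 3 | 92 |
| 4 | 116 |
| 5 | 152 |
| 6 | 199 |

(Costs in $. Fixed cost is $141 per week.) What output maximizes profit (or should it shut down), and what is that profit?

Compute π = P·Q − TC at each output: Q=0: -141; Q=1: -133; Q=2: -116; Q=3: -95; Q=4: -73; Q=5: -63; Q=6: -64.
Profit is maximized at Q = 5. AVC there is 152/5 = $30.40 ≤ P, so producing beats shutting down (which would give -$141).

Q = 5; profit = -$63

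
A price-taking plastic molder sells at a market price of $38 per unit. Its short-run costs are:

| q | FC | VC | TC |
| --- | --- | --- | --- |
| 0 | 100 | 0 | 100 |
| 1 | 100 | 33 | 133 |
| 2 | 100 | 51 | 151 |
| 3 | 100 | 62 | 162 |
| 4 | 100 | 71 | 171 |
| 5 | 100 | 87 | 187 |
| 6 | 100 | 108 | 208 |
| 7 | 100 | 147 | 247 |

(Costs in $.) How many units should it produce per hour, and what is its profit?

Profit at each row (π = 38q − TC): q=0: -100; q=1: -95; q=2: -75; q=3: -48; q=4: -19; q=5: 3; q=6: 20; q=7: 19.
Profit is maximized at q = 6. AVC there is 108/6 = $18 ≤ P, so producing beats shutting down (which would give -$100).

q = 6; profit = $20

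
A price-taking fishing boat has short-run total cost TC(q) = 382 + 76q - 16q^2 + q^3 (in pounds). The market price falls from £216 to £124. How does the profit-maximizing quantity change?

Output falls from 14 to 12

MC = 76 - 32q + 3q^2; the shutdown threshold is min AVC = £12 (at q = 8).
At P = £216 ≥ min AVC, set P = MC on the rising branch: q = 14.
At P = £124 ≥ min AVC, set P = MC: q = 12. The firm stays open but cuts output.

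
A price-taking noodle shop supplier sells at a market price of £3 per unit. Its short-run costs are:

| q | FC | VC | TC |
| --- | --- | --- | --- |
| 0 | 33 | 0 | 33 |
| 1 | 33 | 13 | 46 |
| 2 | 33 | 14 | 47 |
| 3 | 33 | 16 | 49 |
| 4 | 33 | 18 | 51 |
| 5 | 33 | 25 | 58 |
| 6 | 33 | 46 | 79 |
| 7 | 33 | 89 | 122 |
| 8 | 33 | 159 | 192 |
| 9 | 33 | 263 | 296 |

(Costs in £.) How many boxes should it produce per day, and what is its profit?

Tabulate TR − TC: q=0: -33; q=1: -43; q=2: -41; q=3: -40; q=4: -39; q=5: -43; q=6: -61; q=7: -101; q=8: -168; q=9: -269.
Profit is highest at q = 0. Equivalently, the lowest AVC in the table is 18/4 ≈ £4.50 at q = 4, and P = £3 falls below it — price never covers variable cost, so the firm shuts down and loses only its fixed cost.

q = 0 (shut down); profit = -£33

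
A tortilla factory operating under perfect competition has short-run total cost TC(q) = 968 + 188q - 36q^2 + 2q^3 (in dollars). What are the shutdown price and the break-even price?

AVC = 188 - 36q + 2q^2; minimized at q = 9, giving min AVC = $26. That is the shutdown price.
ATC = 968/q + 188 - 36q + 2q^2. Setting dATC/dq = −968/q^2 − 36 + 4q = 0 gives q = 11 (since 4·11^3 − 36·11^2 = 968).
min ATC = 968/11 + 188 − 36·11 + 2·11^2 = $122. That is the break-even price.
Between these two prices the firm operates at a loss; above $122 it earns a profit.

Shutdown price = $26; break-even price = $122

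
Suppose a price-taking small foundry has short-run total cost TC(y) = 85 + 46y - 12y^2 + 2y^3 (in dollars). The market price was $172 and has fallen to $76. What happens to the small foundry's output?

MC = 46 - 24y + 6y^2; the shutdown threshold is min AVC = $28 (at y = 3).
With P = $172 above the shutdown price, P = MC gives y = 7.
At P = $76 ≥ min AVC, set P = MC: y = 5. The firm stays open but cuts output.

Output falls from 7 to 5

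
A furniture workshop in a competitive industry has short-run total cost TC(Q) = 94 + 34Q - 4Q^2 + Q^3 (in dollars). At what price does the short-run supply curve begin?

$30 per unit

The shutdown price is the minimum of AVC. VC = 34Q - 4Q^2 + Q^3, so AVC = 34 - 4Q + Q^2.
dAVC/dQ = -4 + 2Q = 0 gives Q = 2. min AVC = 34 - 4·2 + 2^2 = 30.
So the shutdown price is $30.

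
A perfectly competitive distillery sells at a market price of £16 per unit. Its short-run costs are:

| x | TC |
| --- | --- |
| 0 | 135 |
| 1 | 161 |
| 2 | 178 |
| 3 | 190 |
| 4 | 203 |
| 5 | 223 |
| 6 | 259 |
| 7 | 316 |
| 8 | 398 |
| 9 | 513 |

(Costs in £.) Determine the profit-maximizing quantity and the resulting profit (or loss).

Tabulate TR − TC: x=0: -135; x=1: -145; x=2: -146; x=3: -142; x=4: -139; x=5: -143; x=6: -163; x=7: -204; x=8: -270; x=9: -369.
Profit is highest at x = 0. Equivalently, the lowest AVC in the table is 68/4 ≈ £17 at x = 4, and P = £16 falls below it — price never covers variable cost, so the firm shuts down and loses only its fixed cost.

x = 0 (shut down); profit = -£135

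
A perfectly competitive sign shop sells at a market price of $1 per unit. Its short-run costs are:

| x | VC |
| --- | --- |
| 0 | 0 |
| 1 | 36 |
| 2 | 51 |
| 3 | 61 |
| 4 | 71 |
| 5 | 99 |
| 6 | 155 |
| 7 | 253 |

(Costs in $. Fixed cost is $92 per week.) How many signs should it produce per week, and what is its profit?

Profit at each row (π = 1x − TC): x=0: -92; x=1: -127; x=2: -141; x=3: -150; x=4: -159; x=5: -186; x=6: -241; x=7: -338.
Profit is highest at x = 0. Equivalently, the lowest AVC in the table is 71/4 ≈ $17.75 at x = 4, and P = $1 falls below it — price never covers variable cost, so the firm shuts down and loses only its fixed cost.

x = 0 (shut down); profit = -$92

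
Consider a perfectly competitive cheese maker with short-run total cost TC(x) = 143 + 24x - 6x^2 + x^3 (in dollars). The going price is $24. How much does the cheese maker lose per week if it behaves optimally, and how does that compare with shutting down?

AVC = 24 - 6x + x^2 has its minimum $15 at x = 3; price $24 clears that bar, so the firm operates.
MC = 24 - 12x + 3x^2. Setting P = MC and taking the root on the rising branch gives x* = 4.
TR = 24·4 = 96. TC = 143 + 64 = 207. Profit = 96 − 207 = -$111.
That loss of $111 beats the $143 the firm would lose by shutting down; producing recovers $32 of fixed cost.

Profit = -$111 at x = 4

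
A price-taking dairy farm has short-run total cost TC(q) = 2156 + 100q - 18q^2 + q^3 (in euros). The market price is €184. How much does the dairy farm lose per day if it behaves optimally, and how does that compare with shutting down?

AVC = 100 - 18q + q^2 has its minimum €19 at q = 9; price €184 clears that bar, so the firm operates.
MC = 100 - 36q + 3q^2. Setting P = MC and taking the root on the rising branch gives q* = 14.
TR = 184·14 = 2576. TC = 2156 + 616 = 2772. Profit = 2576 − 2772 = -€196.
By producing, the firm covers all variable cost plus €1960 of fixed cost; shutting down would lose the full €2156.

Profit = -€196 at q = 14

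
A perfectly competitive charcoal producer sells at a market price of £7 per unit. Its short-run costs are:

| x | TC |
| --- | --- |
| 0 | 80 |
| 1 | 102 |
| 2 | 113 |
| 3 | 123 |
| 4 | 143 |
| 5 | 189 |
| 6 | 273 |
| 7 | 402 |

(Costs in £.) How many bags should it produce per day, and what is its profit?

x = 0 (shut down); profit = -£80

Tabulate TR − TC: x=0: -80; x=1: -95; x=2: -99; x=3: -102; x=4: -115; x=5: -154; x=6: -231; x=7: -353.
Profit is highest at x = 0. Equivalently, the lowest AVC in the table is 43/3 ≈ £14.33 at x = 3, and P = £7 falls below it — price never covers variable cost, so the firm shuts down and loses only its fixed cost.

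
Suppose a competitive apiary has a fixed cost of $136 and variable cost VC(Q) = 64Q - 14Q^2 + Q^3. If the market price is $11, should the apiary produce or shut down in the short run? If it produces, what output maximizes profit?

From TC, MC = TC'(Q) = 64 - 28Q + 3Q^2 and AVC = VC/Q = 64 - 14Q + Q^2.
AVC hits its minimum where MC = AVC, at Q = 7, giving min AVC = 64 - 14·7 + 7^2 = $15.
With P < min AVC ($11 < $15), every unit sold adds to the loss.
The firm minimizes its loss by shutting down and losing only its fixed cost of $136.

Shut down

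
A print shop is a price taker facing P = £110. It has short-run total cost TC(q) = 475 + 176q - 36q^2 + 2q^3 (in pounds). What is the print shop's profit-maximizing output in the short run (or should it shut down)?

Produce at q = 11

From TC, MC = TC'(q) = 176 - 72q + 6q^2 and AVC = VC/q = 176 - 36q + 2q^2.
AVC is minimized where dAVC/dq = -36 + 4q = 0, at q = 9; min AVC = 176 - 36·9 + 2·9^2 = £14.
P = £110 exceeds min AVC = £14, so the firm stays open.
P = MC gives 66 - 72q + 6q^2 = 0, with roots 1 and 11. Take the larger (rising MC): q* = 11.
Check: AVC at q = 11 is £22 ≤ P, so revenue covers variable cost.
Profit = P·q − TC = 110·11 − 717 = £493.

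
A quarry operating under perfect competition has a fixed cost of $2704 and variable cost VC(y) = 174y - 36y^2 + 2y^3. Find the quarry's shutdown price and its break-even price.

Shutdown price = $12; break-even price = $252

Shutdown price = min AVC. AVC = 174 - 36y + 2y^2, with vertex at y = 9 and minimum $12.
ATC = 2704/y + 174 - 36y + 2y^2. Setting dATC/dy = −2704/y^2 − 36 + 4y = 0 gives y = 13 (since 4·13^3 − 36·13^2 = 2704).
min ATC = 2704/13 + 174 − 36·13 + 2·13^2 = $252. That is the break-even price.
For $12 ≤ P < $252 the firm produces at a loss; below $12 it shuts down.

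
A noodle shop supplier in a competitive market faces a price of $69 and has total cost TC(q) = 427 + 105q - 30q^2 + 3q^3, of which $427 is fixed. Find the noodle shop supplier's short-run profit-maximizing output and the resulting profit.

Profit = -$211 at q = 6

AVC = 105 - 30q + 3q^2; min AVC = $30 at q = 5. Since P = $69 ≥ min AVC, the firm produces.
MC = 105 - 60q + 9q^2. Setting P = MC and taking the root on the rising branch gives q* = 6.
TR = 69·6 = 414. TC = 427 + 198 = 625. Profit = 414 − 625 = -$211.
That loss of $211 beats the $427 the firm would lose by shutting down; producing recovers $216 of fixed cost.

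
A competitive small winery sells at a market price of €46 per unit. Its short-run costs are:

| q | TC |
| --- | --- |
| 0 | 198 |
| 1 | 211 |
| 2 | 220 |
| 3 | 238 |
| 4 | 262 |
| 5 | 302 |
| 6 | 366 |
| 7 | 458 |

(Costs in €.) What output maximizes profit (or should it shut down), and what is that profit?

q = 5; profit = -€72

Profit at each row (π = 46q − TC): q=0: -198; q=1: -165; q=2: -128; q=3: -100; q=4: -78; q=5: -72; q=6: -90; q=7: -136.
Profit is maximized at q = 5. AVC there is 104/5 = €20.80 ≤ P, so producing beats shutting down (which would give -€198).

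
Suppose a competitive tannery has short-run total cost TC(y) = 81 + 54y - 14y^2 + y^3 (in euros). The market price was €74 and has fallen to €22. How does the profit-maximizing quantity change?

AVC = 54 - 14y + y^2, minimized at y = 7 where min AVC = €5. MC = 54 - 28y + 3y^2.
With P = €74 above the shutdown price, P = MC gives y = 10.
At P = €22 ≥ min AVC, set P = MC: y = 8. The firm stays open but cuts output.

Output falls from 10 to 8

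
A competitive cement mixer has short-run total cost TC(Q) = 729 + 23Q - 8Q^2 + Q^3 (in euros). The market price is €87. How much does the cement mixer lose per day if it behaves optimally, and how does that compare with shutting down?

AVC = 23 - 8Q + Q^2 has its minimum €7 at Q = 4; price €87 clears that bar, so the firm operates.
MC = 23 - 16Q + 3Q^2. Setting P = MC and taking the root on the rising branch gives Q* = 8.
TR = 87·8 = 696. TC = 729 + 184 = 913. Profit = 696 − 913 = -€217.
That loss of €217 beats the €729 the firm would lose by shutting down; producing recovers €512 of fixed cost.

Profit = -€217 at Q = 8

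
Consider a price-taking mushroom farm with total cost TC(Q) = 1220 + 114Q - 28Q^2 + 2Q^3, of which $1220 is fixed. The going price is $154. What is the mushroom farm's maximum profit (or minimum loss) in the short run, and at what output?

Profit = -$20 at Q = 10

AVC = 114 - 28Q + 2Q^2; min AVC = $16 at Q = 7. Since P = $154 ≥ min AVC, the firm produces.
MC = 114 - 56Q + 6Q^2. Setting P = MC and taking the root on the rising branch gives Q* = 10.
TR = 154·10 = 1540. TC = 1220 + 340 = 1560. Profit = 1540 − 1560 = -$20.
That loss of $20 beats the $1220 the firm would lose by shutting down; producing recovers $1200 of fixed cost.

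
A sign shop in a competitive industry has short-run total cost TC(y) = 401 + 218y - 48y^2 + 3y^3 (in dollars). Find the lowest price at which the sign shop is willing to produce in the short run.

The firm shuts down when price falls below the minimum of average variable cost. AVC = VC/y = 218 - 48y + 3y^2.
At the minimum of AVC, MC = AVC. MC = 218 - 96y + 9y^2; setting MC = AVC gives 6y^2 - 48y = 0, so y = 8. min AVC = 26.
For P < $26 the firm produces nothing.

$26 per unit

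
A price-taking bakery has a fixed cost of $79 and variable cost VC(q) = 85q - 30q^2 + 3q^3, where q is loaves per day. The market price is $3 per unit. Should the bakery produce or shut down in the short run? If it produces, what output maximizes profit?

From TC, MC = TC'(q) = 85 - 60q + 9q^2 and AVC = VC/q = 85 - 30q + 3q^2.
AVC is minimized where dAVC/dq = -30 + 6q = 0, at q = 5; min AVC = 85 - 30·5 + 3·5^2 = $10.
P = $3 lies below min AVC = $10; no output level covers variable cost.
The firm minimizes its loss by shutting down and losing only its fixed cost of $79.

Shut down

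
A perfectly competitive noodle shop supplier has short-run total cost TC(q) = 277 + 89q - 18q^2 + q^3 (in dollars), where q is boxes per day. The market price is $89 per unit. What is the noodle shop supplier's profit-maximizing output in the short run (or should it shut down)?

Produce at q = 12

Variable cost is VC = 89q - 18q^2 + q^3, so AVC = VC/q = 89 - 18q + q^2 and MC = dTC/dq = 89 - 36q + 3q^2.
The AVC parabola has its vertex at q = 18/2 = 9, where AVC = 89 - 18·9 + 9^2 = $8.
P = $89 exceeds min AVC = $8, so the firm stays open.
Set P = MC: 89 = 89 - 36q + 3q^2 → -36q + 3q^2 = 0. The roots are q = 0 and q = 12; the profit-maximizing output is on the rising part of MC, so q* = 12.
Check: AVC at q = 12 is $17 ≤ P, so revenue covers variable cost.
Profit = P·q − TC = 89·12 − 481 = $587.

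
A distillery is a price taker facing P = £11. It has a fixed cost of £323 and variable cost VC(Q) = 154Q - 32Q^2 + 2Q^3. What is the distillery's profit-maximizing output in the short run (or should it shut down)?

From TC, MC = TC'(Q) = 154 - 64Q + 6Q^2 and AVC = VC/Q = 154 - 32Q + 2Q^2.
AVC is minimized where dAVC/dQ = -32 + 4Q = 0, at Q = 8; min AVC = 154 - 32·8 + 2·8^2 = £26.
With P < min AVC (£11 < £26), every unit sold adds to the loss.
Shutting down limits the loss to fixed cost, £323.

Shut down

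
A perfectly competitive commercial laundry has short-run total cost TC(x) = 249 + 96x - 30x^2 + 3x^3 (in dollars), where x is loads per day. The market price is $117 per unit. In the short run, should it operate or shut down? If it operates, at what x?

Produce at x = 7

From TC, MC = TC'(x) = 96 - 60x + 9x^2 and AVC = VC/x = 96 - 30x + 3x^2.
AVC is minimized where dAVC/dx = -30 + 6x = 0, at x = 5; min AVC = 96 - 30·5 + 3·5^2 = $21.
Because $117 ≥ $21, revenue can cover variable cost; the firm operates.
Solving P = MC: -21 - 60x + 9x^2 = 0 ⇒ x = -1/3 or 7. On the upward-sloping branch, x* = 7.
Check: AVC at x = 7 is $33 ≤ P, so revenue covers variable cost.
Profit = P·x − TC = 117·7 − 480 = $339.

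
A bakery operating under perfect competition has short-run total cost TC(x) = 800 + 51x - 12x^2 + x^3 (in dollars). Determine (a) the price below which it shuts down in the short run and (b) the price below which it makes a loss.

Shutdown price = min AVC. AVC = 51 - 12x + x^2, with vertex at x = 6 and minimum $15.
ATC = 800/x + 51 - 12x + x^2. Setting dATC/dx = −800/x^2 − 12 + 2x = 0 gives x = 10 (since 2·10^3 − 12·10^2 = 800).
min ATC = 800/10 + 51 − 12·10 + 10^2 = $111. That is the break-even price.
Between these two prices the firm operates at a loss; above $111 it earns a profit.

Shutdown price = $15; break-even price = $111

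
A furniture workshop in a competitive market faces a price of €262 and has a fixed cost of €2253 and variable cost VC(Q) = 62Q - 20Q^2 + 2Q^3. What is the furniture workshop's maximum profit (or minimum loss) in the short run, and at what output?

Profit = -€253 at Q = 10

AVC = 62 - 20Q + 2Q^2 has its minimum €12 at Q = 5; price €262 clears that bar, so the firm operates.
MC = 62 - 40Q + 6Q^2. Setting P = MC and taking the root on the rising branch gives Q* = 10.
TR = 262·10 = 2620. TC = 2253 + 620 = 2873. Profit = 2620 − 2873 = -€253.
Shutting down would mean losing the fixed cost of €2253, so operating at a loss of €253 is better by €2000.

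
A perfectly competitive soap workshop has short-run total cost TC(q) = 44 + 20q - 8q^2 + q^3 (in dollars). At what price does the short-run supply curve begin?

$4 per unit

The firm shuts down when price falls below the minimum of average variable cost. AVC = VC/q = 20 - 8q + q^2.
At the minimum of AVC, MC = AVC. MC = 20 - 16q + 3q^2; setting MC = AVC gives 2q^2 - 8q = 0, so q = 4. min AVC = 4.
The firm shuts down for any P below $4.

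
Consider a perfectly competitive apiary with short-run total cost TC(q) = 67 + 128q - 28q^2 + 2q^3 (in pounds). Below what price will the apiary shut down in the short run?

£30 per unit

The shutdown price is the minimum of AVC. VC = 128q - 28q^2 + 2q^3, so AVC = 128 - 28q + 2q^2.
dAVC/dq = -28 + 4q = 0 gives q = 7. min AVC = 128 - 28·7 + 2·7^2 = 30.
For P < £30 the firm produces nothing.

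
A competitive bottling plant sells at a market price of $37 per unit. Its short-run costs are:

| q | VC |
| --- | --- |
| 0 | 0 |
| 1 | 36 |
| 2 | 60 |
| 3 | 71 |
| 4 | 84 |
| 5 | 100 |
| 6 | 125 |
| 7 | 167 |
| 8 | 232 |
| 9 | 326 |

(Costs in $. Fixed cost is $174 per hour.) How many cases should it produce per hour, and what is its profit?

q = 6; profit = -$77

Compute π = P·q − TC at each output: q=0: -174; q=1: -173; q=2: -160; q=3: -134; q=4: -110; q=5: -89; q=6: -77; q=7: -82; q=8: -110; q=9: -167.
Profit is maximized at q = 6. AVC there is 125/6 = $20.83 ≤ P, so producing beats shutting down (which would give -$174).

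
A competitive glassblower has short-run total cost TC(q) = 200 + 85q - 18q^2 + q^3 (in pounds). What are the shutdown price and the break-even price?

AVC = 85 - 18q + q^2; minimized at q = 9, giving min AVC = £4. That is the shutdown price.
ATC = 200/q + 85 - 18q + q^2. Setting dATC/dq = −200/q^2 − 18 + 2q = 0 gives q = 10 (since 2·10^3 − 18·10^2 = 200).
min ATC = 200/10 + 85 − 18·10 + 10^2 = £25. That is the break-even price.
For £4 ≤ P < £25 the firm produces at a loss; below £4 it shuts down.

Shutdown price = £4; break-even price = £25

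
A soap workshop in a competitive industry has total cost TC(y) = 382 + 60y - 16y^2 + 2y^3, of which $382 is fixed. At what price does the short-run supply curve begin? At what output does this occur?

The firm shuts down when price falls below the minimum of average variable cost. AVC = VC/y = 60 - 16y + 2y^2.
At the minimum of AVC, MC = AVC. MC = 60 - 32y + 6y^2; setting MC = AVC gives 4y^2 - 16y = 0, so y = 4. min AVC = 28.
The firm shuts down for any P below $28.

$28 per unit, at y = 4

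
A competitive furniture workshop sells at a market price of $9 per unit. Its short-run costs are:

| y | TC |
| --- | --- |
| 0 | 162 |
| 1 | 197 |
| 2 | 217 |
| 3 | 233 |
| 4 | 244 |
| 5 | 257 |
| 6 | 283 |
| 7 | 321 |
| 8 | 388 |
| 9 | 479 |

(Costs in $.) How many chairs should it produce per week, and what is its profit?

Compute π = P·y − TC at each output: y=0: -162; y=1: -188; y=2: -199; y=3: -206; y=4: -208; y=5: -212; y=6: -229; y=7: -258; y=8: -316; y=9: -398.
Profit is highest at y = 0. Equivalently, the lowest AVC in the table is 95/5 ≈ $19 at y = 5, and P = $9 falls below it — price never covers variable cost, so the firm shuts down and loses only its fixed cost.

y = 0 (shut down); profit = -$162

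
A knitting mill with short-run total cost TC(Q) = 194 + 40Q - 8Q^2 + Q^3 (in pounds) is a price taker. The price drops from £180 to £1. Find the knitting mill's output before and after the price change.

AVC = 40 - 8Q + Q^2, minimized at Q = 4 where min AVC = £24. MC = 40 - 16Q + 3Q^2.
At P = £180 ≥ min AVC, set P = MC on the rising branch: Q = 10.
At P = £1 < min AVC = £24, price no longer covers variable cost at any output, so the firm shuts down: Q = 0.

Output falls from 10 to 0 (the firm shuts down)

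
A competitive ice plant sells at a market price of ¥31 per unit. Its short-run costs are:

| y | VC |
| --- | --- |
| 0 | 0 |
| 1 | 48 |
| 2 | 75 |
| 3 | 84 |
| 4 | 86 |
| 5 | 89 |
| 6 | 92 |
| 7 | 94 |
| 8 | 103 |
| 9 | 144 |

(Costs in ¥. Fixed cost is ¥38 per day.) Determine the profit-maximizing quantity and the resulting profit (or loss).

Tabulate TR − TC: y=0: -38; y=1: -55; y=2: -51; y=3: -29; y=4: 0; y=5: 28; y=6: 56; y=7: 85; y=8: 107; y=9: 97.
Profit is maximized at y = 8. AVC there is 103/8 = ¥12.88 ≤ P, so producing beats shutting down (which would give -¥38).

y = 8; profit = ¥107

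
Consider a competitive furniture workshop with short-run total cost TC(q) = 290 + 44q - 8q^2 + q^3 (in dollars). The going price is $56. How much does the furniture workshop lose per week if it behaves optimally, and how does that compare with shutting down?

AVC = 44 - 8q + q^2; min AVC = $28 at q = 4. Since P = $56 ≥ min AVC, the firm produces.
With MC = 44 - 16q + 3q^2, P = MC on the upward-sloping part at q* = 6.
TR = 56·6 = 336. TC = 290 + 192 = 482. Profit = 336 − 482 = -$146.
By producing, the firm covers all variable cost plus $144 of fixed cost; shutting down would lose the full $290.

Profit = -$146 at q = 6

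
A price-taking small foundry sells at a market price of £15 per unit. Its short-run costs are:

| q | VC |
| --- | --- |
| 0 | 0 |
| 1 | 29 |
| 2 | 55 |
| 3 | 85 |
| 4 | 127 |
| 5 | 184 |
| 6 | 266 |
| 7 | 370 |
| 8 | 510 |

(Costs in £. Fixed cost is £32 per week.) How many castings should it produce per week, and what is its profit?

q = 0 (shut down); profit = -£32

Profit at each row (π = 15q − TC): q=0: -32; q=1: -46; q=2: -57; q=3: -72; q=4: -99; q=5: -141; q=6: -208; q=7: -297; q=8: -422.
Profit is highest at q = 0. Equivalently, the lowest AVC in the table is 55/2 ≈ £27.50 at q = 2, and P = £15 falls below it — price never covers variable cost, so the firm shuts down and loses only its fixed cost.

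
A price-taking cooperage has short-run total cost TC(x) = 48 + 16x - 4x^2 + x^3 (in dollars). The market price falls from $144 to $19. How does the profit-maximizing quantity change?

AVC = 16 - 4x + x^2, minimized at x = 2 where min AVC = $12. MC = 16 - 8x + 3x^2.
With P = $144 above the shutdown price, P = MC gives x = 8.
At P = $19 ≥ min AVC, set P = MC: x = 3. The firm stays open but cuts output.

Output falls from 8 to 3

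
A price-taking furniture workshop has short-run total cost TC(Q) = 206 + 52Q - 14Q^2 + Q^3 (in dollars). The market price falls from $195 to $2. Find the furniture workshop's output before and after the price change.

Output falls from 13 to 0 (the firm shuts down)

MC = 52 - 28Q + 3Q^2; the shutdown threshold is min AVC = $3 (at Q = 7).
With P = $195 above the shutdown price, P = MC gives Q = 13.
At P = $2 < min AVC = $3, price no longer covers variable cost at any output, so the firm shuts down: Q = 0.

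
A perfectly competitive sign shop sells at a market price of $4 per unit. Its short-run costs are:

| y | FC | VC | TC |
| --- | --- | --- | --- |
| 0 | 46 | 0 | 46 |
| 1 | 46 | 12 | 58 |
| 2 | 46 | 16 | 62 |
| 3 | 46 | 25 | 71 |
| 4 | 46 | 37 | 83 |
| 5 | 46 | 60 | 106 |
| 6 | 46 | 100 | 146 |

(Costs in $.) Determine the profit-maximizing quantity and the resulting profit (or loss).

y = 0 (shut down); profit = -$46

Tabulate TR − TC: y=0: -46; y=1: -54; y=2: -54; y=3: -59; y=4: -67; y=5: -86; y=6: -122.
Profit is highest at y = 0. Equivalently, the lowest AVC in the table is 16/2 ≈ $8 at y = 2, and P = $4 falls below it — price never covers variable cost, so the firm shuts down and loses only its fixed cost.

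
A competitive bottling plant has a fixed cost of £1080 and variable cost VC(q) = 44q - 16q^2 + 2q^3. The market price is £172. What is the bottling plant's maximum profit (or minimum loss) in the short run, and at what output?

AVC = 44 - 16q + 2q^2; min AVC = £12 at q = 4. Since P = £172 ≥ min AVC, the firm produces.
With MC = 44 - 32q + 6q^2, P = MC on the upward-sloping part at q* = 8.
TR = 172·8 = 1376. TC = 1080 + 352 = 1432. Profit = 1376 − 1432 = -£56.
By producing, the firm covers all variable cost plus £1024 of fixed cost; shutting down would lose the full £1080.

Profit = -£56 at q = 8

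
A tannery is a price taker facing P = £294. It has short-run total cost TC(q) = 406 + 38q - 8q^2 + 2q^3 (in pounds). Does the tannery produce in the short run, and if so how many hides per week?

Strip out fixed cost: VC = 38q - 8q^2 + 2q^3. Then AVC = 38 - 8q + 2q^2 and MC = 38 - 16q + 6q^2.
AVC hits its minimum where MC = AVC, at q = 2, giving min AVC = 38 - 8·2 + 2·2^2 = £30.
Because £294 ≥ £30, revenue can cover variable cost; the firm operates.
P = MC gives -256 - 16q + 6q^2 = 0, with roots -16/3 and 8. Take the larger (rising MC): q* = 8.
Check: AVC at q = 8 is £102 ≤ P, so revenue covers variable cost.
Profit = P·q − TC = 294·8 − 1222 = £1130.

Produce at q = 8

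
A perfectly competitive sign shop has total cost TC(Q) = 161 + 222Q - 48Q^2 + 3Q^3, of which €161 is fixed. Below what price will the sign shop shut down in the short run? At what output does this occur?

€30 per unit, at Q = 8

Short-run supply begins at min AVC. From VC = 222Q - 48Q^2 + 3Q^3, AVC = 222 - 48Q + 3Q^2.
At the minimum of AVC, MC = AVC. MC = 222 - 96Q + 9Q^2; setting MC = AVC gives 6Q^2 - 48Q = 0, so Q = 8. min AVC = 30.
For P < €30 the firm produces nothing.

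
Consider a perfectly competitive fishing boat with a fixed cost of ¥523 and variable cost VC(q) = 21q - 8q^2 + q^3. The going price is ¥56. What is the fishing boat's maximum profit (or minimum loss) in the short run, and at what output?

AVC = 21 - 8q + q^2 has its minimum ¥5 at q = 4; price ¥56 clears that bar, so the firm operates.
With MC = 21 - 16q + 3q^2, P = MC on the upward-sloping part at q* = 7.
TR = 56·7 = 392. TC = 523 + 98 = 621. Profit = 392 − 621 = -¥229.
That loss of ¥229 beats the ¥523 the firm would lose by shutting down; producing recovers ¥294 of fixed cost.

Profit = -¥229 at q = 7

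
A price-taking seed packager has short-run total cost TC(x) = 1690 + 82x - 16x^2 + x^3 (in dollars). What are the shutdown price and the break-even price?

AVC = 82 - 16x + x^2; minimized at x = 8, giving min AVC = $18. That is the shutdown price.
ATC = 1690/x + 82 - 16x + x^2. Setting dATC/dx = −1690/x^2 − 16 + 2x = 0 gives x = 13 (since 2·13^3 − 16·13^2 = 1690).
min ATC = 1690/13 + 82 − 16·13 + 13^2 = $173. That is the break-even price.
For $18 ≤ P < $173 the firm produces at a loss; below $18 it shuts down.

Shutdown price = $18; break-even price = $173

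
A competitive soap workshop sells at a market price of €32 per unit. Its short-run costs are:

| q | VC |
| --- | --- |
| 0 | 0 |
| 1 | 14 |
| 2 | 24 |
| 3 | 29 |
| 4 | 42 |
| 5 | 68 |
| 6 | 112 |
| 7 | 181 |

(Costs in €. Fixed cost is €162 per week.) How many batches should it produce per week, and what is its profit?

Compute π = P·q − TC at each output: q=0: -162; q=1: -144; q=2: -122; q=3: -95; q=4: -76; q=5: -70; q=6: -82; q=7: -119.
Profit is maximized at q = 5. AVC there is 68/5 = €13.60 ≤ P, so producing beats shutting down (which would give -€162).

q = 5; profit = -€70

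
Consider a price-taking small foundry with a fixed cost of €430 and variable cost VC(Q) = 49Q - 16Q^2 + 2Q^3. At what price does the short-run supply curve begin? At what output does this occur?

Short-run supply begins at min AVC. From VC = 49Q - 16Q^2 + 2Q^3, AVC = 49 - 16Q + 2Q^2.
dAVC/dQ = -16 + 4Q = 0 gives Q = 4. min AVC = 49 - 16·4 + 2·4^2 = 17.
So the shutdown price is €17.

€17 per unit, at Q = 4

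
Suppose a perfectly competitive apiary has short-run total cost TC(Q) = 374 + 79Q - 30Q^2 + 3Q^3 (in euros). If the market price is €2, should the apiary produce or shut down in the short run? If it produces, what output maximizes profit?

Shut down

From TC, MC = TC'(Q) = 79 - 60Q + 9Q^2 and AVC = VC/Q = 79 - 30Q + 3Q^2.
AVC hits its minimum where MC = AVC, at Q = 5, giving min AVC = 79 - 30·5 + 3·5^2 = €4.
P = €2 lies below min AVC = €4; no output level covers variable cost.
Shutting down limits the loss to fixed cost, €374.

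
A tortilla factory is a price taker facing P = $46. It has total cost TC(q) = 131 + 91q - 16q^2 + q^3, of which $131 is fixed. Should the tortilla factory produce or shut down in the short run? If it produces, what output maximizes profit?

Produce at q = 9

From TC, MC = TC'(q) = 91 - 32q + 3q^2 and AVC = VC/q = 91 - 16q + q^2.
AVC is minimized where dAVC/dq = -16 + 2q = 0, at q = 8; min AVC = 91 - 16·8 + 8^2 = $27.
P = $46 exceeds min AVC = $27, so the firm stays open.
Set P = MC: 46 = 91 - 32q + 3q^2 → 45 - 32q + 3q^2 = 0. The roots are q = 5/3 and q = 9; the profit-maximizing output is on the rising part of MC, so q* = 9.
Check: AVC at q = 9 is $28 ≤ P, so revenue covers variable cost.
Profit = P·q − TC = 46·9 − 383 = $31.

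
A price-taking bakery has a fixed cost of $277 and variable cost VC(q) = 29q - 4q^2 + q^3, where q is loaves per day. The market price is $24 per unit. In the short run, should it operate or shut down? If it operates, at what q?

Strip out fixed cost: VC = 29q - 4q^2 + q^3. Then AVC = 29 - 4q + q^2 and MC = 29 - 8q + 3q^2.
The AVC parabola has its vertex at q = 4/2 = 2, where AVC = 29 - 4·2 + 2^2 = $25.
With P < min AVC ($24 < $25), every unit sold adds to the loss.
Shutting down limits the loss to fixed cost, $277.

Shut down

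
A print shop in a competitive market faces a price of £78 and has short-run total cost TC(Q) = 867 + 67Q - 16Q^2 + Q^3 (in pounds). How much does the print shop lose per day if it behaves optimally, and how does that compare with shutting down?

AVC = 67 - 16Q + Q^2; min AVC = £3 at Q = 8. Since P = £78 ≥ min AVC, the firm produces.
MC = 67 - 32Q + 3Q^2. Setting P = MC and taking the root on the rising branch gives Q* = 11.
TR = 78·11 = 858. TC = 867 + 132 = 999. Profit = 858 − 999 = -£141.
By producing, the firm covers all variable cost plus £726 of fixed cost; shutting down would lose the full £867.

Profit = -£141 at Q = 11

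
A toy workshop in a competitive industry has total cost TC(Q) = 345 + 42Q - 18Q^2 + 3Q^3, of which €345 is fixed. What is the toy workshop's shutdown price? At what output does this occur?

€15 per unit, at Q = 3

The firm shuts down when price falls below the minimum of average variable cost. AVC = VC/Q = 42 - 18Q + 3Q^2.
dAVC/dQ = -18 + 6Q = 0 gives Q = 3. min AVC = 42 - 18·3 + 3·3^2 = 15.
For P < €15 the firm produces nothing.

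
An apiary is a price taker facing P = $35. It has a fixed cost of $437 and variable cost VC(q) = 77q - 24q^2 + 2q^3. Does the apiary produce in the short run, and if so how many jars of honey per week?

Produce at q = 7

Variable cost is VC = 77q - 24q^2 + 2q^3, so AVC = VC/q = 77 - 24q + 2q^2 and MC = dTC/dq = 77 - 48q + 6q^2.
AVC is minimized where dAVC/dq = -24 + 4q = 0, at q = 6; min AVC = 77 - 24·6 + 2·6^2 = $5.
Since P = $35 ≥ min AVC = $5, price covers variable cost and the firm should produce.
P = MC gives 42 - 48q + 6q^2 = 0, with roots 1 and 7. Take the larger (rising MC): q* = 7.
Check: AVC at q = 7 is $7 ≤ P, so revenue covers variable cost.
Profit = P·q − TC = 35·7 − 486 = -$241, a loss, but smaller than the $437 fixed cost the firm would lose by shutting down.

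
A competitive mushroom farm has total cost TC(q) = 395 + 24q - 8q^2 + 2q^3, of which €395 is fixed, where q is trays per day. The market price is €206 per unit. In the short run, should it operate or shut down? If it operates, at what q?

Produce at q = 7

Variable cost is VC = 24q - 8q^2 + 2q^3, so AVC = VC/q = 24 - 8q + 2q^2 and MC = dTC/dq = 24 - 16q + 6q^2.
AVC is minimized where dAVC/dq = -8 + 4q = 0, at q = 2; min AVC = 24 - 8·2 + 2·2^2 = €16.
Because €206 ≥ €16, revenue can cover variable cost; the firm operates.
P = MC gives -182 - 16q + 6q^2 = 0, with roots -13/3 and 7. Take the larger (rising MC): q* = 7.
Check: AVC at q = 7 is €66 ≤ P, so revenue covers variable cost.
Profit = P·q − TC = 206·7 − 857 = €585.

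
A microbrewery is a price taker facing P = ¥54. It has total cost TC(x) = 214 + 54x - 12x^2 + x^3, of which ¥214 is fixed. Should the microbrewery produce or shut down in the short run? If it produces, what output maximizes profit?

Produce at x = 8

Strip out fixed cost: VC = 54x - 12x^2 + x^3. Then AVC = 54 - 12x + x^2 and MC = 54 - 24x + 3x^2.
AVC hits its minimum where MC = AVC, at x = 6, giving min AVC = 54 - 12·6 + 6^2 = ¥18.
Since P = ¥54 ≥ min AVC = ¥18, price covers variable cost and the firm should produce.
Solving P = MC: -24x + 3x^2 = 0 ⇒ x = 0 or 8. On the upward-sloping branch, x* = 8.
Check: AVC at x = 8 is ¥22 ≤ P, so revenue covers variable cost.
Profit = P·x − TC = 54·8 − 390 = ¥42.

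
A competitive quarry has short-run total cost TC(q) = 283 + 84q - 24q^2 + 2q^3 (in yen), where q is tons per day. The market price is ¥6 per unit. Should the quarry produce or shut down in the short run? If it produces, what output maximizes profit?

Variable cost is VC = 84q - 24q^2 + 2q^3, so AVC = VC/q = 84 - 24q + 2q^2 and MC = dTC/dq = 84 - 48q + 6q^2.
AVC is minimized where dAVC/dq = -24 + 4q = 0, at q = 6; min AVC = 84 - 24·6 + 2·6^2 = ¥12.
P = ¥6 lies below min AVC = ¥12; no output level covers variable cost.
The firm minimizes its loss by shutting down and losing only its fixed cost of ¥283.

Shut down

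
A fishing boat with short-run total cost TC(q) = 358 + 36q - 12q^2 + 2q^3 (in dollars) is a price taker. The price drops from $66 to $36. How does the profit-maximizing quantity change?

AVC = 36 - 12q + 2q^2, minimized at q = 3 where min AVC = $18. MC = 36 - 24q + 6q^2.
At P = $66 ≥ min AVC, set P = MC on the rising branch: q = 5.
At P = $36 ≥ min AVC, set P = MC: q = 4. The firm stays open but cuts output.

Output falls from 5 to 4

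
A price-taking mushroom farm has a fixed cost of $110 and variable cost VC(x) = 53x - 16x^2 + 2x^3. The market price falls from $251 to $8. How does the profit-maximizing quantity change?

Output falls from 9 to 0 (the firm shuts down)

MC = 53 - 32x + 6x^2; the shutdown threshold is min AVC = $21 (at x = 4).
With P = $251 above the shutdown price, P = MC gives x = 9.
At P = $8 < min AVC = $21, price no longer covers variable cost at any output, so the firm shuts down: x = 0.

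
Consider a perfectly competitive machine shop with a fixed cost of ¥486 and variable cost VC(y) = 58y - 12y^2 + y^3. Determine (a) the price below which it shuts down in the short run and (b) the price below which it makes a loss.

AVC = 58 - 12y + y^2; minimized at y = 6, giving min AVC = ¥22. That is the shutdown price.
ATC = 486/y + 58 - 12y + y^2. Setting dATC/dy = −486/y^2 − 12 + 2y = 0 gives y = 9 (since 2·9^3 − 12·9^2 = 486).
min ATC = 486/9 + 58 − 12·9 + 9^2 = ¥85. That is the break-even price.
Between these two prices the firm operates at a loss; above ¥85 it earns a profit.

Shutdown price = ¥22; break-even price = ¥85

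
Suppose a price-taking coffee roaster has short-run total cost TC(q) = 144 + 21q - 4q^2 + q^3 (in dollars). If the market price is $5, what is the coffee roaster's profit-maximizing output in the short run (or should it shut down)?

Shut down

Variable cost is VC = 21q - 4q^2 + q^3, so AVC = VC/q = 21 - 4q + q^2 and MC = dTC/dq = 21 - 8q + 3q^2.
AVC is minimized where dAVC/dq = -4 + 2q = 0, at q = 2; min AVC = 21 - 4·2 + 2^2 = $17.
P = $5 lies below min AVC = $17; no output level covers variable cost.
Shutting down limits the loss to fixed cost, $144.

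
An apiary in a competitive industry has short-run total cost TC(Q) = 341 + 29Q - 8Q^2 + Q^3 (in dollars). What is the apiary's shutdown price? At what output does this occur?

$13 per unit, at Q = 4

The firm shuts down when price falls below the minimum of average variable cost. AVC = VC/Q = 29 - 8Q + Q^2.
At the minimum of AVC, MC = AVC. MC = 29 - 16Q + 3Q^2; setting MC = AVC gives 2Q^2 - 8Q = 0, so Q = 4. min AVC = 13.
For P < $13 the firm produces nothing.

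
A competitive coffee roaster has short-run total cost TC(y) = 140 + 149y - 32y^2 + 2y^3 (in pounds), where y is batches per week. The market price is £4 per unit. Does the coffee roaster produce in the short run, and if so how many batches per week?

Strip out fixed cost: VC = 149y - 32y^2 + 2y^3. Then AVC = 149 - 32y + 2y^2 and MC = 149 - 64y + 6y^2.
AVC hits its minimum where MC = AVC, at y = 8, giving min AVC = 149 - 32·8 + 2·8^2 = £21.
With P < min AVC (£4 < £21), every unit sold adds to the loss.
Shutting down limits the loss to fixed cost, £140.

Shut down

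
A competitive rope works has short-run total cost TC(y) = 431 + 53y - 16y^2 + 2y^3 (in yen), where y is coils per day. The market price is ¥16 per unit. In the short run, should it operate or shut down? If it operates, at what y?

Shut down

Variable cost is VC = 53y - 16y^2 + 2y^3, so AVC = VC/y = 53 - 16y + 2y^2 and MC = dTC/dy = 53 - 32y + 6y^2.
AVC is minimized where dAVC/dy = -16 + 4y = 0, at y = 4; min AVC = 53 - 16·4 + 2·4^2 = ¥21.
P = ¥16 lies below min AVC = ¥21; no output level covers variable cost.
Best response: produce nothing and absorb the ¥431 fixed cost.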